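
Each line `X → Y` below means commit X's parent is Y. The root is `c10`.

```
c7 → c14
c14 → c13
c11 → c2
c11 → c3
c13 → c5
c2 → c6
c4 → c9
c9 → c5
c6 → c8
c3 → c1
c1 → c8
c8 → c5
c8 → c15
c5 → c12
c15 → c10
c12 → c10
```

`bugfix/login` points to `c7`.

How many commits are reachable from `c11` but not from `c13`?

Reachable from c11: {c1, c10, c11, c12, c15, c2, c3, c5, c6, c8}.
Reachable from c13: {c10, c12, c13, c5}.
In c11's history but not c13's: {c1, c11, c15, c2, c3, c6, c8} — 7 commits.

7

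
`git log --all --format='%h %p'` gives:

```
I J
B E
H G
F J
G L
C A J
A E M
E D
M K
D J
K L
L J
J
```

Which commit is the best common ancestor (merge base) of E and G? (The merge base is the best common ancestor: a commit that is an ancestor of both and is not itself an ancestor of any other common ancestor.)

Ancestors of E: {D, E, J}.
Ancestors of G: {G, J, L}.
Common ancestors: {J}.
The only common ancestor is J, so it is the merge base.

J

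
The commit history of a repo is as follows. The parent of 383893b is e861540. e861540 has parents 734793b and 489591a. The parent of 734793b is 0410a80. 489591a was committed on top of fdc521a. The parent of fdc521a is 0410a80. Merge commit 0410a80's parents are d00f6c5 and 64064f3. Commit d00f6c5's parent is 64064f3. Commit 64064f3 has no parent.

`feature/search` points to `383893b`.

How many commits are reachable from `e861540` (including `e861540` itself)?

Walking parent pointers from e861540: reachable set = {0410a80, 489591a, 64064f3, 734793b, d00f6c5, e861540, fdc521a}.
That is 7 commits.

7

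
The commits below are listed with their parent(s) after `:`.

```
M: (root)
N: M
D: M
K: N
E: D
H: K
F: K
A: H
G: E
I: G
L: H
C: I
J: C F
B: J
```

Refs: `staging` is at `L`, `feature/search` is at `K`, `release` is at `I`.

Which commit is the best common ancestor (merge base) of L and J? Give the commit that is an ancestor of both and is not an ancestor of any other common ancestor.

Ancestors of L: {H, K, L, M, N}.
Ancestors of J: {C, D, E, F, G, I, J, K, M, N}.
Common ancestors: {K, M, N}.
Among these, K is not an ancestor of any other common ancestor — it is the merge base.

K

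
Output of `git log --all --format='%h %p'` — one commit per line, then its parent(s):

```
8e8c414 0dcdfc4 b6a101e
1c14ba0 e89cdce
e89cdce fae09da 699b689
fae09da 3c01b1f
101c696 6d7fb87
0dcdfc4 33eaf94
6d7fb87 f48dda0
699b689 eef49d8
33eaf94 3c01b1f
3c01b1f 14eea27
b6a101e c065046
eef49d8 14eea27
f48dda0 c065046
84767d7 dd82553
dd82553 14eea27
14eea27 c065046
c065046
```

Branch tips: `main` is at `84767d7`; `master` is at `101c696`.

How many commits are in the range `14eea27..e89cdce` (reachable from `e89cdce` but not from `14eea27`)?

5

Reachable from e89cdce: {14eea27, 3c01b1f, 699b689, c065046, e89cdce, eef49d8, fae09da}.
Reachable from 14eea27: {14eea27, c065046}.
In e89cdce's history but not 14eea27's: {3c01b1f, 699b689, e89cdce, eef49d8, fae09da} — 5 commits.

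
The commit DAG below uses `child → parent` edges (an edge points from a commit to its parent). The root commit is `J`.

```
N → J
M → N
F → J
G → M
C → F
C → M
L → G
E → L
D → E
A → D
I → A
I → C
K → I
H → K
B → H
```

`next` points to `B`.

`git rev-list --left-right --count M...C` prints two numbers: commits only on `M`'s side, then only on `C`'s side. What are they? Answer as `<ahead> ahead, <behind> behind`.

0 ahead, 2 behind

Reachable from M: {J, M, N}.
Reachable from C: {C, F, J, M, N}.
Only in M's history (ahead): {} — 0.
Only in C's history (behind): {C, F} — 2.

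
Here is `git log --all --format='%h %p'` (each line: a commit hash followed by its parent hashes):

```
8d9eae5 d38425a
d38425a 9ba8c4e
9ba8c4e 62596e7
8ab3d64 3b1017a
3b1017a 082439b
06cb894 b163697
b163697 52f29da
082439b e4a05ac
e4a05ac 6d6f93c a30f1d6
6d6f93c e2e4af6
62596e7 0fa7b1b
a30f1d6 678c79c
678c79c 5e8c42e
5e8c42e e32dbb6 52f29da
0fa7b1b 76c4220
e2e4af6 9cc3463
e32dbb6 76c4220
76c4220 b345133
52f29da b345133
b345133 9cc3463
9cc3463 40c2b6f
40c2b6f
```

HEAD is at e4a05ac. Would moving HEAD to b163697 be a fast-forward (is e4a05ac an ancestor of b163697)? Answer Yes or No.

A fast-forward from e4a05ac to b163697 is possible iff e4a05ac is an ancestor of b163697.
Ancestors of b163697: {40c2b6f, 52f29da, 9cc3463, b163697, b345133}.
e4a05ac is not among them, so fast-forward is not possible.

No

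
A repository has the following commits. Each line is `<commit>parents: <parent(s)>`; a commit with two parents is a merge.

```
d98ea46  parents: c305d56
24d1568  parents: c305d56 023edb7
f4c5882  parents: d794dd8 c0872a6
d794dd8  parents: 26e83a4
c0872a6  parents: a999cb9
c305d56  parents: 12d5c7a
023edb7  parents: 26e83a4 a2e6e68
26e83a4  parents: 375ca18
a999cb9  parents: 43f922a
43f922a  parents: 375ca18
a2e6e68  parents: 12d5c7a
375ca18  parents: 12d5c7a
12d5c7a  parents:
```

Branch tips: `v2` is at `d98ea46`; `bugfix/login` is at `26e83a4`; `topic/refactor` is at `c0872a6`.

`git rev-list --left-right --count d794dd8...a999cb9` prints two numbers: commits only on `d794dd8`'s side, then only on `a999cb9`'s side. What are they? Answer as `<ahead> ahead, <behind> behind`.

Reachable from d794dd8: {12d5c7a, 26e83a4, 375ca18, d794dd8}.
Reachable from a999cb9: {12d5c7a, 375ca18, 43f922a, a999cb9}.
Only in d794dd8's history (ahead): {26e83a4, d794dd8} — 2.
Only in a999cb9's history (behind): {43f922a, a999cb9} — 2.

2 ahead, 2 behind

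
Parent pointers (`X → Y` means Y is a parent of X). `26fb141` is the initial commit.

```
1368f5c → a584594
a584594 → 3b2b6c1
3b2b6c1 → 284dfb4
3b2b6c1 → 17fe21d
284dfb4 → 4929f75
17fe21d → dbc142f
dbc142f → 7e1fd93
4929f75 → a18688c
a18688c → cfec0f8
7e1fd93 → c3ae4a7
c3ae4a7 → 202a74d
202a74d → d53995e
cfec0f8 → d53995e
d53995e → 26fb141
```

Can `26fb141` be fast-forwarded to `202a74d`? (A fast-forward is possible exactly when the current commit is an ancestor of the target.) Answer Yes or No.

A fast-forward from 26fb141 to 202a74d is possible iff 26fb141 is an ancestor of 202a74d.
Ancestors of 202a74d: {202a74d, 26fb141, d53995e}.
26fb141 is among them, so fast-forward is possible.

Yes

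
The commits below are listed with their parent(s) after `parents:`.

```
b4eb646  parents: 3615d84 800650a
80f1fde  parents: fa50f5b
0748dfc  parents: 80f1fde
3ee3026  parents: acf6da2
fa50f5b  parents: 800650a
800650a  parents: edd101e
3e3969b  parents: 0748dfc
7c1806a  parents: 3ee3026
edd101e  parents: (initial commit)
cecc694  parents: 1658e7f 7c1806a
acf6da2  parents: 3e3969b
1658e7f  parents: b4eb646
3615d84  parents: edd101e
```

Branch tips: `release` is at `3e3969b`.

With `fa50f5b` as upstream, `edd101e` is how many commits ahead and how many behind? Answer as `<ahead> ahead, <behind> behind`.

0 ahead, 2 behind

Reachable from edd101e: {edd101e}.
Reachable from fa50f5b: {800650a, edd101e, fa50f5b}.
Only in edd101e's history (ahead): {} — 0.
Only in fa50f5b's history (behind): {800650a, fa50f5b} — 2.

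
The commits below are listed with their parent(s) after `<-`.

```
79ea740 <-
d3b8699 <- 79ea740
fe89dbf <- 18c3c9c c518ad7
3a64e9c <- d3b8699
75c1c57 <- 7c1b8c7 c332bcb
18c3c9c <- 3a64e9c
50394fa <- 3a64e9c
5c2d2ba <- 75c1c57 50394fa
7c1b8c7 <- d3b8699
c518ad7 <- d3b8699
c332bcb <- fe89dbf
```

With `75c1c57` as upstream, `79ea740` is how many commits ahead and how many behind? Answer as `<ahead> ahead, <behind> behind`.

Reachable from 79ea740: {79ea740}.
Reachable from 75c1c57: {18c3c9c, 3a64e9c, 75c1c57, 79ea740, 7c1b8c7, c332bcb, c518ad7, d3b8699, fe89dbf}.
Only in 79ea740's history (ahead): {} — 0.
Only in 75c1c57's history (behind): {18c3c9c, 3a64e9c, 75c1c57, 7c1b8c7, c332bcb, c518ad7, d3b8699, fe89dbf} — 8.

0 ahead, 8 behind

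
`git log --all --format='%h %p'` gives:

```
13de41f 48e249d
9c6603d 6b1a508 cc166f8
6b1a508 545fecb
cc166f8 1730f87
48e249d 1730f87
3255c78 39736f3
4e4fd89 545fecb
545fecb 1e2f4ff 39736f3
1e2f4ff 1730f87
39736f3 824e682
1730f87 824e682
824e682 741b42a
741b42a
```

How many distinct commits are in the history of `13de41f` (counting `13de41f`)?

5

Walking parent pointers from 13de41f: reachable set = {13de41f, 1730f87, 48e249d, 741b42a, 824e682}.
That is 5 commits.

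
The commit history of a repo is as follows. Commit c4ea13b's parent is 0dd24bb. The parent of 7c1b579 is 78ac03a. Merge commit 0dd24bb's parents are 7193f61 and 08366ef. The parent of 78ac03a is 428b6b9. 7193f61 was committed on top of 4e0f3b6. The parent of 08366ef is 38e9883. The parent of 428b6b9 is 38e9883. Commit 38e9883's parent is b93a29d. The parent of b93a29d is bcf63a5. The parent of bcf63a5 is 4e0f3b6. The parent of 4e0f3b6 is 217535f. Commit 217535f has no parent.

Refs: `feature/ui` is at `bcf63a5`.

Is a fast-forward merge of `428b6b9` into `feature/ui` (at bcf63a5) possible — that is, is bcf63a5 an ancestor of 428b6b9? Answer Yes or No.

Yes

A fast-forward from bcf63a5 to 428b6b9 is possible iff bcf63a5 is an ancestor of 428b6b9.
Ancestors of 428b6b9: {217535f, 38e9883, 428b6b9, 4e0f3b6, b93a29d, bcf63a5}.
bcf63a5 is among them, so fast-forward is possible.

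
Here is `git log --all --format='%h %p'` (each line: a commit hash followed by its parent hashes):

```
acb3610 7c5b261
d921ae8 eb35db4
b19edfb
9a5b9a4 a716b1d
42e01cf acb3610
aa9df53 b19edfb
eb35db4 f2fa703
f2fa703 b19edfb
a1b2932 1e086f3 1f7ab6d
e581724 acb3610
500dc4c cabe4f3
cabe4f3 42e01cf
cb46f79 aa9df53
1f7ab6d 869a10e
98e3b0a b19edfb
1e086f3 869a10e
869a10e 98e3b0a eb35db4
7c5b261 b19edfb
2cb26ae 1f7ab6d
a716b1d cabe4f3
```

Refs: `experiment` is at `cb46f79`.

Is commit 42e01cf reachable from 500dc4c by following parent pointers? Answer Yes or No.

Ancestors of 500dc4c (commits reachable by following parents): {42e01cf, 500dc4c, 7c5b261, acb3610, b19edfb, cabe4f3}.
42e01cf is in that set, so it is an ancestor of 500dc4c.

Yes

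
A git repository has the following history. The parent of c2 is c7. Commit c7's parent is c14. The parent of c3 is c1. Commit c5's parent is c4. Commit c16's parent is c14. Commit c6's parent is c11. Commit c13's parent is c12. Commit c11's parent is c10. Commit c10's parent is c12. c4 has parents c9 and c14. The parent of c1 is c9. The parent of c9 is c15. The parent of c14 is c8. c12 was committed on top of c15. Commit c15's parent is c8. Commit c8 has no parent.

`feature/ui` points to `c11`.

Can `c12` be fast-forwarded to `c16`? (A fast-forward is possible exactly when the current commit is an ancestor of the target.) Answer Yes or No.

A fast-forward from c12 to c16 is possible iff c12 is an ancestor of c16.
Ancestors of c16: {c14, c16, c8}.
c12 is not among them, so fast-forward is not possible.

No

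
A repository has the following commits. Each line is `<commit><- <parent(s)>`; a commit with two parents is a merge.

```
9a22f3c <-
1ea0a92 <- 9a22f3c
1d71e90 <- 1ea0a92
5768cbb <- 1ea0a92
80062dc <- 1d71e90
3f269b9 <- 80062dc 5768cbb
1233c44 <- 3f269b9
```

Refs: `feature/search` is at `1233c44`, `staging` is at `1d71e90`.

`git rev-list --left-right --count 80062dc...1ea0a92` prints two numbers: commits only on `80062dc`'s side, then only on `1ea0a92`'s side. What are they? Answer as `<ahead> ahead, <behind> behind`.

Reachable from 80062dc: {1d71e90, 1ea0a92, 80062dc, 9a22f3c}.
Reachable from 1ea0a92: {1ea0a92, 9a22f3c}.
Only in 80062dc's history (ahead): {1d71e90, 80062dc} — 2.
Only in 1ea0a92's history (behind): {} — 0.

2 ahead, 0 behind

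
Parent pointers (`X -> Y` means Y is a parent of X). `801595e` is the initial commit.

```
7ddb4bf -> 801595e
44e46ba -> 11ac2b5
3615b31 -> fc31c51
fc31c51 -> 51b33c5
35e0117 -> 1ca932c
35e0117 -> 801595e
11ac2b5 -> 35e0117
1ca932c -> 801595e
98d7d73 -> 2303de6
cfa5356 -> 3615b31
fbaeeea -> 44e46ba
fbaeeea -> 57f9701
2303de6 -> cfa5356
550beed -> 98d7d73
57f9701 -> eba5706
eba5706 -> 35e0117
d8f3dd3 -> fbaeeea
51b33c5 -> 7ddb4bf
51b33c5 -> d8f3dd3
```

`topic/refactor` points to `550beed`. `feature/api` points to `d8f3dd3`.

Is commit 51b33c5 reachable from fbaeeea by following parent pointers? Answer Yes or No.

No

Ancestors of fbaeeea: {11ac2b5, 1ca932c, 35e0117, 44e46ba, 57f9701, 801595e, eba5706, fbaeeea}.
51b33c5 is not in that set, so it is not an ancestor of fbaeeea.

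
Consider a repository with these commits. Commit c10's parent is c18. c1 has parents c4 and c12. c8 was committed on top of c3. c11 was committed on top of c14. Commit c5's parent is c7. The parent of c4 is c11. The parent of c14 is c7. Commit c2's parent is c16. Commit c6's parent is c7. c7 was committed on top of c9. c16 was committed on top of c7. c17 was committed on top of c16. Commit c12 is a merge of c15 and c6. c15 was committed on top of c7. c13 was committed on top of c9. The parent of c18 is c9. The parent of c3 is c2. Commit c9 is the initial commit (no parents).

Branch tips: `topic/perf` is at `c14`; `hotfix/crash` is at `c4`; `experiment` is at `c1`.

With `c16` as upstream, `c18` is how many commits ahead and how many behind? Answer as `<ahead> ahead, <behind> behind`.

Reachable from c18: {c18, c9}.
Reachable from c16: {c16, c7, c9}.
Only in c18's history (ahead): {c18} — 1.
Only in c16's history (behind): {c16, c7} — 2.

1 ahead, 2 behind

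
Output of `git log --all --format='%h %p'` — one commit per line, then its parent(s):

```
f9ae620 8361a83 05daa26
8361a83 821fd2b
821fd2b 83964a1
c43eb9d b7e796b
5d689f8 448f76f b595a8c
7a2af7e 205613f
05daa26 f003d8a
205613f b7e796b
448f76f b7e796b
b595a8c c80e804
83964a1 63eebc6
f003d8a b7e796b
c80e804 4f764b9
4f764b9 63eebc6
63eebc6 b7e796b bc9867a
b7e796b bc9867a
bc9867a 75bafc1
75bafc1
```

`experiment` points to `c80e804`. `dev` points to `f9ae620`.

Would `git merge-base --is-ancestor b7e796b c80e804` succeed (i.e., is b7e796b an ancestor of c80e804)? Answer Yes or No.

Ancestors of c80e804 (commits reachable by following parents): {4f764b9, 63eebc6, 75bafc1, b7e796b, bc9867a, c80e804}.
b7e796b is in that set, so it is an ancestor of c80e804.

Yes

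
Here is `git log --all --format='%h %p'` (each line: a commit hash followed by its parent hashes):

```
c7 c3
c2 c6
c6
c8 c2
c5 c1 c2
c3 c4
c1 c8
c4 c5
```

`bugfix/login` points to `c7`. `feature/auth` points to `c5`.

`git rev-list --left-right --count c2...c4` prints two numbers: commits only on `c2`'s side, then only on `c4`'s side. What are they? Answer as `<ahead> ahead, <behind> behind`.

Reachable from c2: {c2, c6}.
Reachable from c4: {c1, c2, c4, c5, c6, c8}.
Only in c2's history (ahead): {} — 0.
Only in c4's history (behind): {c1, c4, c5, c8} — 4.

0 ahead, 4 behind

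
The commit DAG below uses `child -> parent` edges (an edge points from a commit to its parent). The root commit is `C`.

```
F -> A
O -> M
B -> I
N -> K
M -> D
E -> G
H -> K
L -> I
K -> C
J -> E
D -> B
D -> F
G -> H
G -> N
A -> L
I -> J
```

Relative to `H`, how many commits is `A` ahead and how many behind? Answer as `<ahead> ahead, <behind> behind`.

Reachable from A: {A, C, E, G, H, I, J, K, L, N}.
Reachable from H: {C, H, K}.
Only in A's history (ahead): {A, E, G, I, J, L, N} — 7.
Only in H's history (behind): {} — 0.

7 ahead, 0 behind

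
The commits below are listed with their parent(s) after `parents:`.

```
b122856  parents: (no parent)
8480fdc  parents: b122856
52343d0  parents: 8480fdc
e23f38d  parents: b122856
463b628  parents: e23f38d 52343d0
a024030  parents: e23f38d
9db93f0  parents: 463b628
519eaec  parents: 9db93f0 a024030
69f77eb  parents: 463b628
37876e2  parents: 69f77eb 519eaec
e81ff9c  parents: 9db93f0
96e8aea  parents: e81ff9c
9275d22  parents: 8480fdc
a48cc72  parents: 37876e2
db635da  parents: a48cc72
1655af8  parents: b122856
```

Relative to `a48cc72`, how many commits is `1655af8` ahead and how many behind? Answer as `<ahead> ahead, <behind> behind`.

Reachable from 1655af8: {1655af8, b122856}.
Reachable from a48cc72: {37876e2, 463b628, 519eaec, 52343d0, 69f77eb, 8480fdc, 9db93f0, a024030, a48cc72, b122856, e23f38d}.
Only in 1655af8's history (ahead): {1655af8} — 1.
Only in a48cc72's history (behind): {37876e2, 463b628, 519eaec, 52343d0, 69f77eb, 8480fdc, 9db93f0, a024030, a48cc72, e23f38d} — 10.

1 ahead, 10 behind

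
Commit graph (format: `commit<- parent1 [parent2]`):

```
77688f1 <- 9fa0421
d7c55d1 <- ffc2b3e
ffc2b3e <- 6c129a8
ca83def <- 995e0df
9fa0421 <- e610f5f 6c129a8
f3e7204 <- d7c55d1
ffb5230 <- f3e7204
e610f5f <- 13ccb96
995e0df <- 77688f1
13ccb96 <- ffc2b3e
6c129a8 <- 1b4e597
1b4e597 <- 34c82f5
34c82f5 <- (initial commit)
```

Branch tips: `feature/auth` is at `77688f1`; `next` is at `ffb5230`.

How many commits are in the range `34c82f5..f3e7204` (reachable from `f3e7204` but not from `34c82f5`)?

Reachable from f3e7204: {1b4e597, 34c82f5, 6c129a8, d7c55d1, f3e7204, ffc2b3e}.
Reachable from 34c82f5: {34c82f5}.
In f3e7204's history but not 34c82f5's: {1b4e597, 6c129a8, d7c55d1, f3e7204, ffc2b3e} — 5 commits.

5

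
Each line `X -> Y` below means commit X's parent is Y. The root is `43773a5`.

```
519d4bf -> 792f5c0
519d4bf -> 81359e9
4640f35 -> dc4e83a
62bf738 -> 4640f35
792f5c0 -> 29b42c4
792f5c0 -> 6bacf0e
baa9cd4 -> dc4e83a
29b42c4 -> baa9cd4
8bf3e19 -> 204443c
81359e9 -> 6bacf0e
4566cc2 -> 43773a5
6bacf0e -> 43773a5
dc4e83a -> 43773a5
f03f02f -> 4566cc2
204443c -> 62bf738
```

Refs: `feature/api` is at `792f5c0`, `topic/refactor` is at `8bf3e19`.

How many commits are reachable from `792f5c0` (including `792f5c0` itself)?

6

Walking parent pointers from 792f5c0: reachable set = {29b42c4, 43773a5, 6bacf0e, 792f5c0, baa9cd4, dc4e83a}.
That is 6 commits.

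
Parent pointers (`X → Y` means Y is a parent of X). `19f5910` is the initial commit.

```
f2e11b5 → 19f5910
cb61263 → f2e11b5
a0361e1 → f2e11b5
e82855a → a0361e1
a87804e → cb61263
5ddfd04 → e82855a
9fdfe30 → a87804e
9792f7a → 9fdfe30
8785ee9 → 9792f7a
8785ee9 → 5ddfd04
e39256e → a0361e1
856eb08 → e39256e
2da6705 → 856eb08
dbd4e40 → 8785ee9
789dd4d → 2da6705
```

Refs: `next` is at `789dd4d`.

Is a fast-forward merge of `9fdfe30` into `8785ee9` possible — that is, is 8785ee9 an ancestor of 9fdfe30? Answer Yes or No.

No

A fast-forward from 8785ee9 to 9fdfe30 is possible iff 8785ee9 is an ancestor of 9fdfe30.
Ancestors of 9fdfe30: {19f5910, 9fdfe30, a87804e, cb61263, f2e11b5}.
8785ee9 is not among them, so fast-forward is not possible.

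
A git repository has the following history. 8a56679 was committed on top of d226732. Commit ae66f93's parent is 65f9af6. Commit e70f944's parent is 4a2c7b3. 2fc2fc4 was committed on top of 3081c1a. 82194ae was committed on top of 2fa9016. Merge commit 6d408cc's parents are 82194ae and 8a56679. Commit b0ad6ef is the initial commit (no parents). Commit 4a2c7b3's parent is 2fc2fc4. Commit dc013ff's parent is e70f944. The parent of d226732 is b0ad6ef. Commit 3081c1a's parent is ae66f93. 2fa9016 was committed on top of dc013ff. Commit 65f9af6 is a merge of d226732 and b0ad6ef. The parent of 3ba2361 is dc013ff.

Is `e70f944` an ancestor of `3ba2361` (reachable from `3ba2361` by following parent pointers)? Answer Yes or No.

Yes

Ancestors of 3ba2361 (commits reachable by following parents): {2fc2fc4, 3081c1a, 3ba2361, 4a2c7b3, 65f9af6, ae66f93, b0ad6ef, d226732, dc013ff, e70f944}.
e70f944 is in that set, so it is an ancestor of 3ba2361.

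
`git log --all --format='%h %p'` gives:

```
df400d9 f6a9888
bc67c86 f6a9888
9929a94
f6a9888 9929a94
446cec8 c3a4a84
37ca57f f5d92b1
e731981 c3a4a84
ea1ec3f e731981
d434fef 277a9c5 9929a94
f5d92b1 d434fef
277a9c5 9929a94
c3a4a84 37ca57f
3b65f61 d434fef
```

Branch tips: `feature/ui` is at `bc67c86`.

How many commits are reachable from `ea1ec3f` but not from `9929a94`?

7

Reachable from ea1ec3f: {277a9c5, 37ca57f, 9929a94, c3a4a84, d434fef, e731981, ea1ec3f, f5d92b1}.
Reachable from 9929a94: {9929a94}.
In ea1ec3f's history but not 9929a94's: {277a9c5, 37ca57f, c3a4a84, d434fef, e731981, ea1ec3f, f5d92b1} — 7 commits.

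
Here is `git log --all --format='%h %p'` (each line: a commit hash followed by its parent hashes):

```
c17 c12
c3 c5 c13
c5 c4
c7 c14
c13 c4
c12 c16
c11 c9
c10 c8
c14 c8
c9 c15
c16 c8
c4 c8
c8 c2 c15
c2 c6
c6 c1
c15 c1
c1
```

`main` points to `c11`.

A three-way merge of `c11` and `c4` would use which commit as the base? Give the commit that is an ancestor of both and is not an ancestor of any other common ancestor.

Ancestors of c11: {c1, c11, c15, c9}.
Ancestors of c4: {c1, c15, c2, c4, c6, c8}.
Common ancestors: {c1, c15}.
Among these, c15 is not an ancestor of any other common ancestor — it is the merge base.

c15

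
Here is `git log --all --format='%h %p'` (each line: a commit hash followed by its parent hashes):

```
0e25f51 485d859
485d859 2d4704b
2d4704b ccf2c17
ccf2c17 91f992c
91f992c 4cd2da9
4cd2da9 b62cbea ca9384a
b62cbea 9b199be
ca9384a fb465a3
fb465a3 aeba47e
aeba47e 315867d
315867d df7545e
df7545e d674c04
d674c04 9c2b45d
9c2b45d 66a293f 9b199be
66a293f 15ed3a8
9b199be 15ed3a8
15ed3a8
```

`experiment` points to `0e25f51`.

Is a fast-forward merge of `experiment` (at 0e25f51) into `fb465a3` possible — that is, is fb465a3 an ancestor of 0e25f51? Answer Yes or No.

Yes

A fast-forward from fb465a3 to 0e25f51 is possible iff fb465a3 is an ancestor of 0e25f51.
Ancestors of 0e25f51: {0e25f51, 15ed3a8, 2d4704b, 315867d, 485d859, 4cd2da9, 66a293f, 91f992c, 9b199be, 9c2b45d, aeba47e, b62cbea, ca9384a, ccf2c17, d674c04, df7545e, fb465a3}.
fb465a3 is among them, so fast-forward is possible.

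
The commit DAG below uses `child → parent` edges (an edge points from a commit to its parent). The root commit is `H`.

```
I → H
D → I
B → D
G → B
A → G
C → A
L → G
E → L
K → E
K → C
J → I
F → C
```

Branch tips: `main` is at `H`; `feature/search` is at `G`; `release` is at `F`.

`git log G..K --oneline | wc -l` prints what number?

5

Reachable from K: {A, B, C, D, E, G, H, I, K, L}.
Reachable from G: {B, D, G, H, I}.
In K's history but not G's: {A, C, E, K, L} — 5 commits.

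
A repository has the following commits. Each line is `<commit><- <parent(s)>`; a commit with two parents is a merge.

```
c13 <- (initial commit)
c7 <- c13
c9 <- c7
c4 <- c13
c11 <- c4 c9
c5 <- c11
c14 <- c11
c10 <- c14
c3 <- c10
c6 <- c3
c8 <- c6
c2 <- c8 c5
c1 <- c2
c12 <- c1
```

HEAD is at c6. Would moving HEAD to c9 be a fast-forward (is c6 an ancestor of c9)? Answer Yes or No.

A fast-forward from c6 to c9 is possible iff c6 is an ancestor of c9.
Ancestors of c9: {c13, c7, c9}.
c6 is not among them, so fast-forward is not possible.

No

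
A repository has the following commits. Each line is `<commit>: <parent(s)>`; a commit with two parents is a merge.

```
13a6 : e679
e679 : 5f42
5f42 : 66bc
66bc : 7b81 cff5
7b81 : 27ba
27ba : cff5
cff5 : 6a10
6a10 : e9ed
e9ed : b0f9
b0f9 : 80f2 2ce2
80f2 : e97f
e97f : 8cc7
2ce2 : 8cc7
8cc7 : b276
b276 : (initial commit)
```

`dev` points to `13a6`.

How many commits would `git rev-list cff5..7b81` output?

Reachable from 7b81: {27ba, 2ce2, 6a10, 7b81, 80f2, 8cc7, b0f9, b276, cff5, e97f, e9ed}.
Reachable from cff5: {2ce2, 6a10, 80f2, 8cc7, b0f9, b276, cff5, e97f, e9ed}.
In 7b81's history but not cff5's: {27ba, 7b81} — 2 commits.

2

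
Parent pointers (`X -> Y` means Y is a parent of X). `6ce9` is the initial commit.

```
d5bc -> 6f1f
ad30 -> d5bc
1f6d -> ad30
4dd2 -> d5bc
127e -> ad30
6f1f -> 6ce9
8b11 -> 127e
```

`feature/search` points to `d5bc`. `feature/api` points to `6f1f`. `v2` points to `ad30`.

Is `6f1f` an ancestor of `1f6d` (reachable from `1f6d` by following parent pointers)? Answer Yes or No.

Ancestors of 1f6d (commits reachable by following parents): {1f6d, 6ce9, 6f1f, ad30, d5bc}.
6f1f is in that set, so it is an ancestor of 1f6d.

Yes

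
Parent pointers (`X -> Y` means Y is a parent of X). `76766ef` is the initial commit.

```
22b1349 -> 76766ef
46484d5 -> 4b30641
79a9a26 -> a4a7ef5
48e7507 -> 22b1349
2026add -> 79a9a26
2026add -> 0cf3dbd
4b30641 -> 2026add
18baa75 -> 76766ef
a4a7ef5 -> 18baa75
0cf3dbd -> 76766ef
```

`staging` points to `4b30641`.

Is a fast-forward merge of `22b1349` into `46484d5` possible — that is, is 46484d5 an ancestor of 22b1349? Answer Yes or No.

No

A fast-forward from 46484d5 to 22b1349 is possible iff 46484d5 is an ancestor of 22b1349.
Ancestors of 22b1349: {22b1349, 76766ef}.
46484d5 is not among them, so fast-forward is not possible.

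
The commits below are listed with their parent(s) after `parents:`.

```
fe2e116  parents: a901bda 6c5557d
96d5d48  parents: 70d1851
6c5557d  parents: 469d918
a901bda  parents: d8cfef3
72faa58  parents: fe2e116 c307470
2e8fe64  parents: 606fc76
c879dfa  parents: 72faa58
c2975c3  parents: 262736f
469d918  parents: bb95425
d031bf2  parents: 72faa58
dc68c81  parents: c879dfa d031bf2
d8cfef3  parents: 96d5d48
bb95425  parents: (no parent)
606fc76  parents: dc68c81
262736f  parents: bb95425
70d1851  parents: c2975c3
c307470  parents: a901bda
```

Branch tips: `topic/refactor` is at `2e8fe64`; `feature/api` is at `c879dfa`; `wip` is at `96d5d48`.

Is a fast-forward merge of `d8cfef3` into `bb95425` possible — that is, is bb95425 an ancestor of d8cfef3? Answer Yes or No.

A fast-forward from bb95425 to d8cfef3 is possible iff bb95425 is an ancestor of d8cfef3.
Ancestors of d8cfef3: {262736f, 70d1851, 96d5d48, bb95425, c2975c3, d8cfef3}.
bb95425 is among them, so fast-forward is possible.

Yes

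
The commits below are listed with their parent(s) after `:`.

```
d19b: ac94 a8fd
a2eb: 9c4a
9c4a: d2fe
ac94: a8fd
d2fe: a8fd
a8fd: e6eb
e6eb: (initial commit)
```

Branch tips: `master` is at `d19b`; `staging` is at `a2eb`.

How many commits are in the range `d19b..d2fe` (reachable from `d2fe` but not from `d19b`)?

1

Reachable from d2fe: {a8fd, d2fe, e6eb}.
Reachable from d19b: {a8fd, ac94, d19b, e6eb}.
In d2fe's history but not d19b's: {d2fe} — 1 commit.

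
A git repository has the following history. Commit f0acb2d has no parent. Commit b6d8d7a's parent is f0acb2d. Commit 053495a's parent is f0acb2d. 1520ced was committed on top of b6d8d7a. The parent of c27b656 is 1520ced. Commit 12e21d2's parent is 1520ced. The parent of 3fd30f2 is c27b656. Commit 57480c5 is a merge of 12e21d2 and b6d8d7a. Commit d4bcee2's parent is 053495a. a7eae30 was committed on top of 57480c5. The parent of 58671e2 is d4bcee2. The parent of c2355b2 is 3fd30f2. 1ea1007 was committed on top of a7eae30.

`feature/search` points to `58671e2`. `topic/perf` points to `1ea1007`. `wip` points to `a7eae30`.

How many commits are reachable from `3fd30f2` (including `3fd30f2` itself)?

5

Walking parent pointers from 3fd30f2: reachable set = {1520ced, 3fd30f2, b6d8d7a, c27b656, f0acb2d}.
That is 5 commits.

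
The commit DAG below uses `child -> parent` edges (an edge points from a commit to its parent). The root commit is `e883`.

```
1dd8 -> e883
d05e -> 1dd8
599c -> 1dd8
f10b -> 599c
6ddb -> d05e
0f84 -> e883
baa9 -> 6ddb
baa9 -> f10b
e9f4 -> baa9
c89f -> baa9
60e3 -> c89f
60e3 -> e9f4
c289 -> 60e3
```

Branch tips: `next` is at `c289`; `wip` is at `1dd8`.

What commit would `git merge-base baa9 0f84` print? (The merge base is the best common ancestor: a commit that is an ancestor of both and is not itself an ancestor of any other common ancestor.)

Ancestors of baa9: {1dd8, 599c, 6ddb, baa9, d05e, e883, f10b}.
Ancestors of 0f84: {0f84, e883}.
Common ancestors: {e883}.
The only common ancestor is e883, so it is the merge base.

e883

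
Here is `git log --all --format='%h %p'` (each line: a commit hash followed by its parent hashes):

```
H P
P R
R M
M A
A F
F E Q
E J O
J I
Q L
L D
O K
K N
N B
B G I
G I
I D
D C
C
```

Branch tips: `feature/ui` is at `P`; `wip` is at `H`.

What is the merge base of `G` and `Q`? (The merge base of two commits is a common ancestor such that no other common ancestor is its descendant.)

Ancestors of G: {C, D, G, I}.
Ancestors of Q: {C, D, L, Q}.
Common ancestors: {C, D}.
Among these, D is not an ancestor of any other common ancestor — it is the merge base.

D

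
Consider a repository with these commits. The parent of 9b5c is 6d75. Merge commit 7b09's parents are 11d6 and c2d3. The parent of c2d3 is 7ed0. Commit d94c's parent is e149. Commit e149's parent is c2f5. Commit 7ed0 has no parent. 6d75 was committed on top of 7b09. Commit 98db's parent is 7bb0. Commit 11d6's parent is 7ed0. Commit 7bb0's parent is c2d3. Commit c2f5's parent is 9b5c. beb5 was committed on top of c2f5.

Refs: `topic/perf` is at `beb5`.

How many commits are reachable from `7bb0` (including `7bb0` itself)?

Walking parent pointers from 7bb0: reachable set = {7bb0, 7ed0, c2d3}.
That is 3 commits.

3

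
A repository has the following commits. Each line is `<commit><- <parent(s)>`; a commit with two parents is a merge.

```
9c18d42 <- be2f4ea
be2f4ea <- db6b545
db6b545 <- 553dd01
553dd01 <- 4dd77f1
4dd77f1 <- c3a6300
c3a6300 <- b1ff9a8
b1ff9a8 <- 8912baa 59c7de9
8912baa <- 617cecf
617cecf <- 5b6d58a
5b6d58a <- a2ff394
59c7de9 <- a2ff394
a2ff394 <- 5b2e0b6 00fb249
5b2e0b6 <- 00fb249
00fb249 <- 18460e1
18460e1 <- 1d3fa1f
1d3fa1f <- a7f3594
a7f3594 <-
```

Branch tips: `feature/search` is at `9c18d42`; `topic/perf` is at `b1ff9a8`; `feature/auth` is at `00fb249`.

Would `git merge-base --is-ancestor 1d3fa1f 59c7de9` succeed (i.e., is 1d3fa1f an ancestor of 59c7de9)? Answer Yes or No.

Yes

Ancestors of 59c7de9 (commits reachable by following parents): {00fb249, 18460e1, 1d3fa1f, 59c7de9, 5b2e0b6, a2ff394, a7f3594}.
1d3fa1f is in that set, so it is an ancestor of 59c7de9.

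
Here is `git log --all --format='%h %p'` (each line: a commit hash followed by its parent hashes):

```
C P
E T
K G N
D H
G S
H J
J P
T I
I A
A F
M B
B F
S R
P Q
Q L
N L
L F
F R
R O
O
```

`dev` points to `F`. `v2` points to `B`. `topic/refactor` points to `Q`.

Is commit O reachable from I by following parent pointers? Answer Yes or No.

Yes

Ancestors of I (commits reachable by following parents): {A, F, I, O, R}.
O is in that set, so it is an ancestor of I.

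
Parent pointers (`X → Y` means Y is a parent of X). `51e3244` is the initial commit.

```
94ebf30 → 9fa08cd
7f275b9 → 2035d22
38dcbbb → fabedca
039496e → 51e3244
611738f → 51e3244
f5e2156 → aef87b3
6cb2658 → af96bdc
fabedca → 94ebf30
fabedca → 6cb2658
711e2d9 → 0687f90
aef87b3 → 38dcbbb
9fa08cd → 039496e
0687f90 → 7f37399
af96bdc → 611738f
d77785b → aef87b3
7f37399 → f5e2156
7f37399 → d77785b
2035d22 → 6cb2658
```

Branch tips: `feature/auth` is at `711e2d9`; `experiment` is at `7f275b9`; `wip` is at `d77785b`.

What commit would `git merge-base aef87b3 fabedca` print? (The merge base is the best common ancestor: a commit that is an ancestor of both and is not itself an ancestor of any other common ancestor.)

fabedca

Ancestors of aef87b3: {039496e, 38dcbbb, 51e3244, 611738f, 6cb2658, 94ebf30, 9fa08cd, aef87b3, af96bdc, fabedca}.
Ancestors of fabedca: {039496e, 51e3244, 611738f, 6cb2658, 94ebf30, 9fa08cd, af96bdc, fabedca}.
Common ancestors: {039496e, 51e3244, 611738f, 6cb2658, 94ebf30, 9fa08cd, af96bdc, fabedca}.
Among these, fabedca is not an ancestor of any other common ancestor — it is the merge base.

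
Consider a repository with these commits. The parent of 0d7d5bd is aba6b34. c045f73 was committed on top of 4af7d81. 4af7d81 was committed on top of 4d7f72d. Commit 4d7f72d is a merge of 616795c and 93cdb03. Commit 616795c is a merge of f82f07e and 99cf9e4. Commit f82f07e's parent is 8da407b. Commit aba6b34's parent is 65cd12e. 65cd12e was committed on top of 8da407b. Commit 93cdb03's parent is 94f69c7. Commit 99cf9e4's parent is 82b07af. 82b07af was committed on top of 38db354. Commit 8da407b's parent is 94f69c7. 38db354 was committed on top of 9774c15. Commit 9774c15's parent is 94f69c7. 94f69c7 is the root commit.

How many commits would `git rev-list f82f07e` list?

3

Walking parent pointers from f82f07e: reachable set = {8da407b, 94f69c7, f82f07e}.
That is 3 commits.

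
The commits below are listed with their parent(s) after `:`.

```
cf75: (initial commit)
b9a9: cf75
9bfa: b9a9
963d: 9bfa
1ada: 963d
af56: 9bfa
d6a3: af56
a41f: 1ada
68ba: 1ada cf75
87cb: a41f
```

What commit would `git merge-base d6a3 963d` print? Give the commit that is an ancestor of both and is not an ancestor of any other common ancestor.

9bfa

Ancestors of d6a3: {9bfa, af56, b9a9, cf75, d6a3}.
Ancestors of 963d: {963d, 9bfa, b9a9, cf75}.
Common ancestors: {9bfa, b9a9, cf75}.
Among these, 9bfa is not an ancestor of any other common ancestor — it is the merge base.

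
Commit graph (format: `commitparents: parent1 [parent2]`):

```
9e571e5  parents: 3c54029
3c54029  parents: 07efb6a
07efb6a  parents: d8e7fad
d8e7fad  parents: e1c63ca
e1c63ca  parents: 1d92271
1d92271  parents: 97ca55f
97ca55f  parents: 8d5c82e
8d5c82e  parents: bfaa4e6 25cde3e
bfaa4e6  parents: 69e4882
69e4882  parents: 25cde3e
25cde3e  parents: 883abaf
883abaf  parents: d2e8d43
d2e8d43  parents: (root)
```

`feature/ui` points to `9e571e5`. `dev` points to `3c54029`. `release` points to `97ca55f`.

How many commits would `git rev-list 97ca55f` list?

7

Walking parent pointers from 97ca55f: reachable set = {25cde3e, 69e4882, 883abaf, 8d5c82e, 97ca55f, bfaa4e6, d2e8d43}.
That is 7 commits.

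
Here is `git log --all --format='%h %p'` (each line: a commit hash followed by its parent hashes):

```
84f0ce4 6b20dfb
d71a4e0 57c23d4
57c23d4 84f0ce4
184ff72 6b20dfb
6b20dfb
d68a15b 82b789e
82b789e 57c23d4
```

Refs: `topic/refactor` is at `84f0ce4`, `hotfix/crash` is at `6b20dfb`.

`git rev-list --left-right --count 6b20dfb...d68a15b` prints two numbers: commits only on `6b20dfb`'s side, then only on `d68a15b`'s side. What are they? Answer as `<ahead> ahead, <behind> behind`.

0 ahead, 4 behind

Reachable from 6b20dfb: {6b20dfb}.
Reachable from d68a15b: {57c23d4, 6b20dfb, 82b789e, 84f0ce4, d68a15b}.
Only in 6b20dfb's history (ahead): {} — 0.
Only in d68a15b's history (behind): {57c23d4, 82b789e, 84f0ce4, d68a15b} — 4.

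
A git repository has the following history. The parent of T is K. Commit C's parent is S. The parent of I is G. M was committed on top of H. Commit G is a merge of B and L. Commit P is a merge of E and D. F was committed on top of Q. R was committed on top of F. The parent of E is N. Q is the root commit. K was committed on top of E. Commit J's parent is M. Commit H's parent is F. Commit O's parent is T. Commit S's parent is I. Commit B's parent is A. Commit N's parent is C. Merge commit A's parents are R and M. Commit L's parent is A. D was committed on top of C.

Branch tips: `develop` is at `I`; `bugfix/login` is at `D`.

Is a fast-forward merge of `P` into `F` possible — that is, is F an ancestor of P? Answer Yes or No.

Yes

A fast-forward from F to P is possible iff F is an ancestor of P.
Ancestors of P: {A, B, C, D, E, F, G, H, I, L, M, N, P, Q, R, S}.
F is among them, so fast-forward is possible.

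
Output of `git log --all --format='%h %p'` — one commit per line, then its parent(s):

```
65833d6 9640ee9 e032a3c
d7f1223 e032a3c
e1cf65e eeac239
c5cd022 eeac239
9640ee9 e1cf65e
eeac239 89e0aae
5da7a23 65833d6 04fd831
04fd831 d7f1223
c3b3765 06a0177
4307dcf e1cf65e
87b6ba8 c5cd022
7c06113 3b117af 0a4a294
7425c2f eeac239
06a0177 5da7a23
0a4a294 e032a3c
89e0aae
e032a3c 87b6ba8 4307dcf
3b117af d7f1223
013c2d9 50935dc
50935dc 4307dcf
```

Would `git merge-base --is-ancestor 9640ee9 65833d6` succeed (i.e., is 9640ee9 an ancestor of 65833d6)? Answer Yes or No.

Yes

Ancestors of 65833d6 (commits reachable by following parents): {4307dcf, 65833d6, 87b6ba8, 89e0aae, 9640ee9, c5cd022, e032a3c, e1cf65e, eeac239}.
9640ee9 is in that set, so it is an ancestor of 65833d6.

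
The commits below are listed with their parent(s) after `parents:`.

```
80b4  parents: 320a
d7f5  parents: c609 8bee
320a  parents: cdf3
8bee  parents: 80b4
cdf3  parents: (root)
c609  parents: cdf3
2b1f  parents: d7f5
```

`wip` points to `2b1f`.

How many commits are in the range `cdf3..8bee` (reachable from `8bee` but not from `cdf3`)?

Reachable from 8bee: {320a, 80b4, 8bee, cdf3}.
Reachable from cdf3: {cdf3}.
In 8bee's history but not cdf3's: {320a, 80b4, 8bee} — 3 commits.

3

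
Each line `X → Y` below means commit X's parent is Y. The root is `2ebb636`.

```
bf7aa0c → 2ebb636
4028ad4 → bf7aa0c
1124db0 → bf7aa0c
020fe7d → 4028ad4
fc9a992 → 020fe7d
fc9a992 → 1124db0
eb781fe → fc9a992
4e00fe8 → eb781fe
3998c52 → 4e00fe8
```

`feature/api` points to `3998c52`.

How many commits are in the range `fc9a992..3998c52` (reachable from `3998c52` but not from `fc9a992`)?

3

Reachable from 3998c52: {020fe7d, 1124db0, 2ebb636, 3998c52, 4028ad4, 4e00fe8, bf7aa0c, eb781fe, fc9a992}.
Reachable from fc9a992: {020fe7d, 1124db0, 2ebb636, 4028ad4, bf7aa0c, fc9a992}.
In 3998c52's history but not fc9a992's: {3998c52, 4e00fe8, eb781fe} — 3 commits.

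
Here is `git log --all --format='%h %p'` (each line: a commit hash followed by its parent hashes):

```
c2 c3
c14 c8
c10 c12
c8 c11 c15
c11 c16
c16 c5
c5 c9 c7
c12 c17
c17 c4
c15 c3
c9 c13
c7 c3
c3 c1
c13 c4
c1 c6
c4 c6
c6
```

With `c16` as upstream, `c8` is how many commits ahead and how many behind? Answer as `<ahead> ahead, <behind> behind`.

Reachable from c8: {c1, c11, c13, c15, c16, c3, c4, c5, c6, c7, c8, c9}.
Reachable from c16: {c1, c13, c16, c3, c4, c5, c6, c7, c9}.
Only in c8's history (ahead): {c11, c15, c8} — 3.
Only in c16's history (behind): {} — 0.

3 ahead, 0 behind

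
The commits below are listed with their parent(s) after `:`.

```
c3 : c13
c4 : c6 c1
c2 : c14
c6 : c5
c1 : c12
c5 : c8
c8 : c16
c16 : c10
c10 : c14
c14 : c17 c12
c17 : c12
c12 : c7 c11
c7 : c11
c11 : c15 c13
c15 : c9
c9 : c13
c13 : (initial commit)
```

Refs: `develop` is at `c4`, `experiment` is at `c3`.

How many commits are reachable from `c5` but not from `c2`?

4

Reachable from c5: {c10, c11, c12, c13, c14, c15, c16, c17, c5, c7, c8, c9}.
Reachable from c2: {c11, c12, c13, c14, c15, c17, c2, c7, c9}.
In c5's history but not c2's: {c10, c16, c5, c8} — 4 commits.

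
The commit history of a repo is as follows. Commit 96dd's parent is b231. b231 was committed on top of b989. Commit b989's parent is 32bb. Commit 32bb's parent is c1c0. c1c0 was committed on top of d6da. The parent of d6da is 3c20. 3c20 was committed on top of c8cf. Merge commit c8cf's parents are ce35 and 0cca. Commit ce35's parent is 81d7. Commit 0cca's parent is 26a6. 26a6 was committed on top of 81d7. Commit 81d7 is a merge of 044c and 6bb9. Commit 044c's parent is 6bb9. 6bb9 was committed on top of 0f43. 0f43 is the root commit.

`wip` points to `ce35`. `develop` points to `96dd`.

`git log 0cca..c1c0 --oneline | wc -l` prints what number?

Reachable from c1c0: {044c, 0cca, 0f43, 26a6, 3c20, 6bb9, 81d7, c1c0, c8cf, ce35, d6da}.
Reachable from 0cca: {044c, 0cca, 0f43, 26a6, 6bb9, 81d7}.
In c1c0's history but not 0cca's: {3c20, c1c0, c8cf, ce35, d6da} — 5 commits.

5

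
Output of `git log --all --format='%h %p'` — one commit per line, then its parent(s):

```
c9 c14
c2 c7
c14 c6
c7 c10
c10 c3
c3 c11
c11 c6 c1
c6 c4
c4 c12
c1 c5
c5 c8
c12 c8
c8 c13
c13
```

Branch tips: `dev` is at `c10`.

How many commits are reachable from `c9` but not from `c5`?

5

Reachable from c9: {c12, c13, c14, c4, c6, c8, c9}.
Reachable from c5: {c13, c5, c8}.
In c9's history but not c5's: {c12, c14, c4, c6, c9} — 5 commits.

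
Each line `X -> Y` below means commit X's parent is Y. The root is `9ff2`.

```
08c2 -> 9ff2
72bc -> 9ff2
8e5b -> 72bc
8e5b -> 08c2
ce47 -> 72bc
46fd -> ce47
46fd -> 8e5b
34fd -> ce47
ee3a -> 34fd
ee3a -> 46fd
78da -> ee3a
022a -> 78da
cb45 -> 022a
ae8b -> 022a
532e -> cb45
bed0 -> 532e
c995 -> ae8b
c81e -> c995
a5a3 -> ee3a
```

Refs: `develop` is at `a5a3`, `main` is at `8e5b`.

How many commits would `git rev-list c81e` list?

13

Walking parent pointers from c81e: reachable set = {022a, 08c2, 34fd, 46fd, 72bc, 78da, 8e5b, 9ff2, ae8b, c81e, c995, ce47, ee3a}.
That is 13 commits.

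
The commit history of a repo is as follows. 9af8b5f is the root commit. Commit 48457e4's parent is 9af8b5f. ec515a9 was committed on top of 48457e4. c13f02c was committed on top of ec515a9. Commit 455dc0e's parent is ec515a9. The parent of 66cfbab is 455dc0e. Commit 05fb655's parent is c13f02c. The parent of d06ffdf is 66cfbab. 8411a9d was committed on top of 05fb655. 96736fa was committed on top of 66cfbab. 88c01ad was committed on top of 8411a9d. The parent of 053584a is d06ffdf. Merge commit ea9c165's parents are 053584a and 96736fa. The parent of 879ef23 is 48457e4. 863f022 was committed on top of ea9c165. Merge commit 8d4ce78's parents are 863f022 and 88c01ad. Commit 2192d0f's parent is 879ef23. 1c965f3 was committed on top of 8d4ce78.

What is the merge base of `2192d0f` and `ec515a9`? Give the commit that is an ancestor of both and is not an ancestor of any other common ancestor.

Ancestors of 2192d0f: {2192d0f, 48457e4, 879ef23, 9af8b5f}.
Ancestors of ec515a9: {48457e4, 9af8b5f, ec515a9}.
Common ancestors: {48457e4, 9af8b5f}.
Among these, 48457e4 is not an ancestor of any other common ancestor — it is the merge base.

48457e4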